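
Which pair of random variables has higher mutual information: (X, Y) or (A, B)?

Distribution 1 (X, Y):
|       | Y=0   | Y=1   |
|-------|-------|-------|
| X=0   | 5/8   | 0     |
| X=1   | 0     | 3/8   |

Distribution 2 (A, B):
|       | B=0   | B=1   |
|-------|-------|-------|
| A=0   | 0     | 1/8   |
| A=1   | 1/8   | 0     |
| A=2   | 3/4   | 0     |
Distribution 1 (X, Y):
Marginal P(X) (row sums):
  P(X=0) = 5/8 + 0 = 5/8
  P(X=1) = 0 + 3/8 = 3/8
Marginal P(Y) (column sums):
  P(Y=0) = 5/8 + 0 = 5/8
  P(Y=1) = 0 + 3/8 = 3/8

H(X) = -[(5/8)·log₂(5/8) + (3/8)·log₂(3/8)]
  = 0.4238 + 0.5306
  = 0.9544 bits
H(Y) = -[(5/8)·log₂(5/8) + (3/8)·log₂(3/8)]
  = 0.4238 + 0.5306
  = 0.9544 bits
H(X,Y) = -[(5/8)·log₂(5/8) + (3/8)·log₂(3/8)]
  = 0.4238 + 0.5306
  = 0.9544 bits

I(X;Y) = H(X) + H(Y) - H(X,Y)
  = 0.9544 + 0.9544 - 0.9544
  = 0.9544 bits

Distribution 2 (A, B):
Marginal P(A) (row sums):
  P(A=0) = 0 + 1/8 = 1/8
  P(A=1) = 1/8 + 0 = 1/8
  P(A=2) = 3/4 + 0 = 3/4
Marginal P(B) (column sums):
  P(B=0) = 0 + 1/8 + 3/4 = 7/8
  P(B=1) = 1/8 + 0 + 0 = 1/8

H(A) = -[(1/8)·log₂(1/8) + (1/8)·log₂(1/8) + (3/4)·log₂(3/4)]
  = 0.3750 + 0.3750 + 0.3113
  = 1.0613 bits
H(B) = -[(7/8)·log₂(7/8) + (1/8)·log₂(1/8)]
  = 0.1686 + 0.3750
  = 0.5436 bits
H(A,B) = -[(1/8)·log₂(1/8) + (1/8)·log₂(1/8) + (3/4)·log₂(3/4)]
  = 0.3750 + 0.3750 + 0.3113
  = 1.0613 bits

I(A;B) = H(A) + H(B) - H(A,B)
  = 1.0613 + 0.5436 - 1.0613
  = 0.5436 bits

I(X;Y) = 0.9544 bits > I(A;B) = 0.5436 bits, so (X, Y) has the higher mutual information (stronger dependence).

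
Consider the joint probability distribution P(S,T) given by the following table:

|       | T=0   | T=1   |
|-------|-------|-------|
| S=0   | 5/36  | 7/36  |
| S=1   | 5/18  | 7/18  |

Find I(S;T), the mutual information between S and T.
Marginal P(S) (row sums):
  P(S=0) = 5/36 + 7/36 = 1/3
  P(S=1) = 5/18 + 7/18 = 2/3
Marginal P(T) (column sums):
  P(T=0) = 5/36 + 5/18 = 5/12
  P(T=1) = 7/36 + 7/18 = 7/12

H(S) = -[(1/3)·log₂(1/3) + (2/3)·log₂(2/3)]
  = 0.5283 + 0.3900
  = 0.9183 bits
H(T) = -[(5/12)·log₂(5/12) + (7/12)·log₂(7/12)]
  = 0.5263 + 0.4536
  = 0.9799 bits
H(S,T) = -[(5/36)·log₂(5/36) + (7/36)·log₂(7/36) + (5/18)·log₂(5/18) + (7/18)·log₂(7/18)]
  = 0.3956 + 0.4594 + 0.5133 + 0.5299
  = 1.8982 bits

I(S;T) = H(S) + H(T) - H(S,T)
  = 0.9183 + 0.9799 - 1.8982
  = 0.0000 bits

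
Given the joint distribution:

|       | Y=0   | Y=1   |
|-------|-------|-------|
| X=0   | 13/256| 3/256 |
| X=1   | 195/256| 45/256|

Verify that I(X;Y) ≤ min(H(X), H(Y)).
Marginal P(X) (row sums):
  P(X=0) = 13/256 + 3/256 = 1/16
  P(X=1) = 195/256 + 45/256 = 15/16
Marginal P(Y) (column sums):
  P(Y=0) = 13/256 + 195/256 = 13/16
  P(Y=1) = 3/256 + 45/256 = 3/16

H(X) = -[(1/16)·log₂(1/16) + (15/16)·log₂(15/16)]
  = 0.2500 + 0.0873
  = 0.3373 bits
H(Y) = -[(13/16)·log₂(13/16) + (3/16)·log₂(3/16)]
  = 0.2434 + 0.4528
  = 0.6962 bits
H(X,Y) = -[(13/256)·log₂(13/256) + (3/256)·log₂(3/256) + (195/256)·log₂(195/256) + (45/256)·log₂(45/256)]
  = 0.2183 + 0.0752 + 0.2991 + 0.4409
  = 1.0335 bits

I(X;Y) = H(X) + H(Y) - H(X,Y)
  = 0.3373 + 0.6962 - 1.0335
  = 0.0000 bits

min(H(X), H(Y)) = min(0.3373, 0.6962) = 0.3373 bits
Since 0.0000 ≤ 0.3373, the bound is satisfied ✓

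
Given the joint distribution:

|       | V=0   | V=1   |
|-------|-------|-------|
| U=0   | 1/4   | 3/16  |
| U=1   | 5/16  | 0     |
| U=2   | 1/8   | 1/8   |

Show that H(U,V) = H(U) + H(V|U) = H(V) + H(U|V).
Marginal P(U) (row sums):
  P(U=0) = 1/4 + 3/16 = 7/16
  P(U=1) = 5/16 + 0 = 5/16
  P(U=2) = 1/8 + 1/8 = 1/4
Marginal P(V) (column sums):
  P(V=0) = 1/4 + 5/16 + 1/8 = 11/16
  P(V=1) = 3/16 + 0 + 1/8 = 5/16

Decomposition 1: H(U) + H(V|U)
H(U) = -[(7/16)·log₂(7/16) + (5/16)·log₂(5/16) + (1/4)·log₂(1/4)]
  = 0.5218 + 0.5244 + 0.5000
  = 1.5462 bits
H(V|U) = -Σ P(U,V)·log₂ P(V|U), where P(V|U) = P(U,V) / P(U)
  (cells with P(U,V) = 0 contribute 0)
  (U=0,V=0): P(V|U) = (1/4)/(7/16) = 4/7;  -(1/4)·log₂(4/7) = 0.2018
  (U=0,V=1): P(V|U) = (3/16)/(7/16) = 3/7;  -(3/16)·log₂(3/7) = 0.2292
  (U=1,V=0): P(V|U) = (5/16)/(5/16) = 1;  -(5/16)·log₂(1) = 0.0000
  (U=2,V=0): P(V|U) = (1/8)/(1/4) = 1/2;  -(1/8)·log₂(1/2) = 0.1250
  (U=2,V=1): P(V|U) = (1/8)/(1/4) = 1/2;  -(1/8)·log₂(1/2) = 0.1250
H(V|U) = 0.2018 + 0.2292 + 0.0000 + 0.1250 + 0.1250
  = 0.6810 bits
H(U) + H(V|U) = 1.5462 + 0.6810 = 2.2272 bits

Decomposition 2: H(V) + H(U|V)
H(V) = -[(11/16)·log₂(11/16) + (5/16)·log₂(5/16)]
  = 0.3716 + 0.5244
  = 0.8960 bits
H(U|V) = -Σ P(U,V)·log₂ P(U|V), where P(U|V) = P(U,V) / P(V)
  (cells with P(U,V) = 0 contribute 0)
  (U=0,V=0): P(U|V) = (1/4)/(11/16) = 4/11;  -(1/4)·log₂(4/11) = 0.3649
  (U=0,V=1): P(U|V) = (3/16)/(5/16) = 3/5;  -(3/16)·log₂(3/5) = 0.1382
  (U=1,V=0): P(U|V) = (5/16)/(11/16) = 5/11;  -(5/16)·log₂(5/11) = 0.3555
  (U=2,V=0): P(U|V) = (1/8)/(11/16) = 2/11;  -(1/8)·log₂(2/11) = 0.3074
  (U=2,V=1): P(U|V) = (1/8)/(5/16) = 2/5;  -(1/8)·log₂(2/5) = 0.1652
H(U|V) = 0.3649 + 0.1382 + 0.3555 + 0.3074 + 0.1652
  = 1.3312 bits
H(V) + H(U|V) = 0.8960 + 1.3312 = 2.2272 bits

Direct computation of the joint entropy:
H(U,V) = -[(1/4)·log₂(1/4) + (3/16)·log₂(3/16) + (5/16)·log₂(5/16) + (1/8)·log₂(1/8) + (1/8)·log₂(1/8)]
  = 0.5000 + 0.4528 + 0.5244 + 0.3750 + 0.3750
  = 2.2272 bits

All three agree: H(U,V) = 2.2272 bits ✓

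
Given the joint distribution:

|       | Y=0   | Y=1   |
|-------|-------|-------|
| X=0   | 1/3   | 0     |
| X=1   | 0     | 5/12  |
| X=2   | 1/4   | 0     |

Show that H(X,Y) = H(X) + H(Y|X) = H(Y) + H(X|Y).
Marginal P(X) (row sums):
  P(X=0) = 1/3 + 0 = 1/3
  P(X=1) = 0 + 5/12 = 5/12
  P(X=2) = 1/4 + 0 = 1/4
Marginal P(Y) (column sums):
  P(Y=0) = 1/3 + 0 + 1/4 = 7/12
  P(Y=1) = 0 + 5/12 + 0 = 5/12

Decomposition 1: H(X) + H(Y|X)
H(X) = -[(1/3)·log₂(1/3) + (5/12)·log₂(5/12) + (1/4)·log₂(1/4)]
  = 0.5283 + 0.5263 + 0.5000
  = 1.5546 bits
H(Y|X) = -Σ P(X,Y)·log₂ P(Y|X), where P(Y|X) = P(X,Y) / P(X)
  (cells with P(X,Y) = 0 contribute 0)
  (X=0,Y=0): P(Y|X) = (1/3)/(1/3) = 1;  -(1/3)·log₂(1) = 0.0000
  (X=1,Y=1): P(Y|X) = (5/12)/(5/12) = 1;  -(5/12)·log₂(1) = 0.0000
  (X=2,Y=0): P(Y|X) = (1/4)/(1/4) = 1;  -(1/4)·log₂(1) = 0.0000
H(Y|X) = 0.0000 + 0.0000 + 0.0000
  = 0.0000 bits
H(X) + H(Y|X) = 1.5546 + 0.0000 = 1.5546 bits

Decomposition 2: H(Y) + H(X|Y)
H(Y) = -[(7/12)·log₂(7/12) + (5/12)·log₂(5/12)]
  = 0.4536 + 0.5263
  = 0.9799 bits
H(X|Y) = -Σ P(X,Y)·log₂ P(X|Y), where P(X|Y) = P(X,Y) / P(Y)
  (cells with P(X,Y) = 0 contribute 0)
  (X=0,Y=0): P(X|Y) = (1/3)/(7/12) = 4/7;  -(1/3)·log₂(4/7) = 0.2691
  (X=1,Y=1): P(X|Y) = (5/12)/(5/12) = 1;  -(5/12)·log₂(1) = 0.0000
  (X=2,Y=0): P(X|Y) = (1/4)/(7/12) = 3/7;  -(1/4)·log₂(3/7) = 0.3056
H(X|Y) = 0.2691 + 0.0000 + 0.3056
  = 0.5747 bits
H(Y) + H(X|Y) = 0.9799 + 0.5747 = 1.5546 bits

Direct computation of the joint entropy:
H(X,Y) = -[(1/3)·log₂(1/3) + (5/12)·log₂(5/12) + (1/4)·log₂(1/4)]
  = 0.5283 + 0.5263 + 0.5000
  = 1.5546 bits

All three agree: H(X,Y) = 1.5546 bits ✓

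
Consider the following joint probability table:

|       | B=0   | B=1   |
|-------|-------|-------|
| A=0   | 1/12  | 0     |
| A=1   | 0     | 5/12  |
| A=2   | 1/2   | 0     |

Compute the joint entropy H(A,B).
H(A,B) = -Σ P(A,B) log₂ P(A,B), summed over the non-zero cells:
H(A,B) = -[(1/12)·log₂(1/12) + (5/12)·log₂(5/12) + (1/2)·log₂(1/2)]
  = 0.2987 + 0.5263 + 0.5000
  = 1.3250 bits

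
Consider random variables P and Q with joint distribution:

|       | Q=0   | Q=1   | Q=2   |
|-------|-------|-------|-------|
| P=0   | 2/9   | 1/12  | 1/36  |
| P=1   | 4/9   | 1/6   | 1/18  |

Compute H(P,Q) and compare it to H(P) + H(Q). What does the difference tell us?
Marginal P(P) (row sums):
  P(P=0) = 2/9 + 1/12 + 1/36 = 1/3
  P(P=1) = 4/9 + 1/6 + 1/18 = 2/3
Marginal P(Q) (column sums):
  P(Q=0) = 2/9 + 4/9 = 2/3
  P(Q=1) = 1/12 + 1/6 = 1/4
  P(Q=2) = 1/36 + 1/18 = 1/12

H(P,Q) = -[(2/9)·log₂(2/9) + (1/12)·log₂(1/12) + (1/36)·log₂(1/36) + (4/9)·log₂(4/9) + (1/6)·log₂(1/6) + (1/18)·log₂(1/18)]
  = 0.4822 + 0.2987 + 0.1436 + 0.5200 + 0.4308 + 0.2317
  = 2.1070 bits
H(P) = -[(1/3)·log₂(1/3) + (2/3)·log₂(2/3)]
  = 0.5283 + 0.3900
  = 0.9183 bits
H(Q) = -[(2/3)·log₂(2/3) + (1/4)·log₂(1/4) + (1/12)·log₂(1/12)]
  = 0.3900 + 0.5000 + 0.2987
  = 1.1887 bits

H(P) + H(Q) = 0.9183 + 1.1887 = 2.1070 bits
Difference: H(P) + H(Q) - H(P,Q) = 2.1070 - 2.1070 = 0.0000 bits = I(P;Q)

The difference is the mutual information; it is 0 here, so P and Q are independent (the joint entropy equals the sum of the marginal entropies).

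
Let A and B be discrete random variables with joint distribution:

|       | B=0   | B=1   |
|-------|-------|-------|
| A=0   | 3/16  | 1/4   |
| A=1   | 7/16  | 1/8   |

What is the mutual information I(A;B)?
Marginal P(A) (row sums):
  P(A=0) = 3/16 + 1/4 = 7/16
  P(A=1) = 7/16 + 1/8 = 9/16
Marginal P(B) (column sums):
  P(B=0) = 3/16 + 7/16 = 5/8
  P(B=1) = 1/4 + 1/8 = 3/8

H(A) = -[(7/16)·log₂(7/16) + (9/16)·log₂(9/16)]
  = 0.5218 + 0.4669
  = 0.9887 bits
H(B) = -[(5/8)·log₂(5/8) + (3/8)·log₂(3/8)]
  = 0.4238 + 0.5306
  = 0.9544 bits
H(A,B) = -[(3/16)·log₂(3/16) + (1/4)·log₂(1/4) + (7/16)·log₂(7/16) + (1/8)·log₂(1/8)]
  = 0.4528 + 0.5000 + 0.5218 + 0.3750
  = 1.8496 bits

I(A;B) = H(A) + H(B) - H(A,B)
  = 0.9887 + 0.9544 - 1.8496
  = 0.0935 bits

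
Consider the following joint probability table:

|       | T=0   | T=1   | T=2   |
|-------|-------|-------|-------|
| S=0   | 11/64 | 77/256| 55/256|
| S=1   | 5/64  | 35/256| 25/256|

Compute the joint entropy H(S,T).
H(S,T) = -Σ P(S,T) log₂ P(S,T), summed over the non-zero cells:
H(S,T) = -[(11/64)·log₂(11/64) + (77/256)·log₂(77/256) + (55/256)·log₂(55/256) + (5/64)·log₂(5/64) + (35/256)·log₂(35/256) + (25/256)·log₂(25/256)]
  = 0.4367 + 0.5213 + 0.4767 + 0.2873 + 0.3925 + 0.3277
  = 2.4422 bits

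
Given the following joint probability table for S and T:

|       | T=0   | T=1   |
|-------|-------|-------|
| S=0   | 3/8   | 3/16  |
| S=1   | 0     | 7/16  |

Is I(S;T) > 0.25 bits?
Marginal P(S) (row sums):
  P(S=0) = 3/8 + 3/16 = 9/16
  P(S=1) = 0 + 7/16 = 7/16
Marginal P(T) (column sums):
  P(T=0) = 3/8 + 0 = 3/8
  P(T=1) = 3/16 + 7/16 = 5/8

H(S) = -[(9/16)·log₂(9/16) + (7/16)·log₂(7/16)]
  = 0.4669 + 0.5218
  = 0.9887 bits
H(T) = -[(3/8)·log₂(3/8) + (5/8)·log₂(5/8)]
  = 0.5306 + 0.4238
  = 0.9544 bits
H(S,T) = -[(3/8)·log₂(3/8) + (3/16)·log₂(3/16) + (7/16)·log₂(7/16)]
  = 0.5306 + 0.4528 + 0.5218
  = 1.5052 bits

I(S;T) = H(S) + H(T) - H(S,T)
  = 0.9887 + 0.9544 - 1.5052
  = 0.4379 bits

Yes. I(S;T) = 0.4379 bits, which is > 0.25 bits.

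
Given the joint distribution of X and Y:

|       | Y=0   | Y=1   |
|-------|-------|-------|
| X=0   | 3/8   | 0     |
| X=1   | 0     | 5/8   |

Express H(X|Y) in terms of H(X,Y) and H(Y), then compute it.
H(X|Y) = H(X,Y) - H(Y)

Marginal P(Y) (column sums):
  P(Y=0) = 3/8 + 0 = 3/8
  P(Y=1) = 0 + 5/8 = 5/8

H(X,Y) = -[(3/8)·log₂(3/8) + (5/8)·log₂(5/8)]
  = 0.5306 + 0.4238
  = 0.9544 bits
H(Y) = -[(3/8)·log₂(3/8) + (5/8)·log₂(5/8)]
  = 0.5306 + 0.4238
  = 0.9544 bits

H(X|Y) = 0.9544 - 0.9544 = 0.0000 bits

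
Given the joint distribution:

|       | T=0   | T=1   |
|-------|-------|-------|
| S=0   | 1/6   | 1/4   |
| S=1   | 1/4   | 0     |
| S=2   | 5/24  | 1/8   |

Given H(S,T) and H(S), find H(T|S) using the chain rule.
From the chain rule: H(S,T) = H(S) + H(T|S)
Therefore: H(T|S) = H(S,T) - H(S)

H(S,T) = -[(1/6)·log₂(1/6) + (1/4)·log₂(1/4) + (1/4)·log₂(1/4) + (5/24)·log₂(5/24) + (1/8)·log₂(1/8)]
  = 0.4308 + 0.5000 + 0.5000 + 0.4715 + 0.3750
  = 2.2773 bits
Marginal P(S) (row sums):
  P(S=0) = 1/6 + 1/4 = 5/12
  P(S=1) = 1/4 + 0 = 1/4
  P(S=2) = 5/24 + 1/8 = 1/3
H(S) = -[(5/12)·log₂(5/12) + (1/4)·log₂(1/4) + (1/3)·log₂(1/3)]
  = 0.5263 + 0.5000 + 0.5283
  = 1.5546 bits

H(T|S) = 2.2773 - 1.5546 = 0.7227 bits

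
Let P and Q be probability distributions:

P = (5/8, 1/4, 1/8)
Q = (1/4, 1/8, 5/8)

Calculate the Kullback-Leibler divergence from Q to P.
D(P||Q) = Σ P(i) log₂(P(i)/Q(i))
  i=0: (5/8) × log₂((5/8)/(1/4)) = (5/8) × log₂(5/2) = 0.8262
  i=1: (1/4) × log₂((1/4)/(1/8)) = (1/4) × log₂(2) = 0.2500
  i=2: (1/8) × log₂((1/8)/(5/8)) = (1/8) × log₂(1/5) = -0.2902
D(P||Q) = 0.8262 + 0.2500 - 0.2902
  = 0.7860 bits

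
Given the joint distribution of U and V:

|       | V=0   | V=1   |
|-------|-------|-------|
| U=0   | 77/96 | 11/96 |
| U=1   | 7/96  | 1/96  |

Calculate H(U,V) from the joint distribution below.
H(U,V) = -Σ P(U,V) log₂ P(U,V), summed over the non-zero cells:
H(U,V) = -[(77/96)·log₂(77/96) + (11/96)·log₂(11/96) + (7/96)·log₂(7/96) + (1/96)·log₂(1/96)]
  = 0.2552 + 0.3581 + 0.2755 + 0.0686
  = 0.9574 bits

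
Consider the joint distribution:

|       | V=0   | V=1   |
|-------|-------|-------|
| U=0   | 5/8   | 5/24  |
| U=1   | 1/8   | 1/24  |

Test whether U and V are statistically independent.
Marginal P(U) (row sums):
  P(U=0) = 5/8 + 5/24 = 5/6
  P(U=1) = 1/8 + 1/24 = 1/6
Marginal P(V) (column sums):
  P(V=0) = 5/8 + 1/8 = 3/4
  P(V=1) = 5/24 + 1/24 = 1/4

U and V are independent iff P(U=i,V=j) = P(U=i)·P(V=j) for every cell.
  P(U=0)·P(V=0) = 5/6 × 3/4 = 5/8 = P(U=0,V=0) ✓
  P(U=0)·P(V=1) = 5/6 × 1/4 = 5/24 = P(U=0,V=1) ✓
  P(U=1)·P(V=0) = 1/6 × 3/4 = 1/8 = P(U=1,V=0) ✓
  P(U=1)·P(V=1) = 1/6 × 1/4 = 1/24 = P(U=1,V=1) ✓

Yes, U and V are independent: every cell factors, so I(U;V) = 0 bits.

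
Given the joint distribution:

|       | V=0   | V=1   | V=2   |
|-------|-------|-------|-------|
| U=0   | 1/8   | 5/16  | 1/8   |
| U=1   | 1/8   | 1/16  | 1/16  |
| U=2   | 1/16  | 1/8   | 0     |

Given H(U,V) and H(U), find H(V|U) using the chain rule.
From the chain rule: H(U,V) = H(U) + H(V|U)
Therefore: H(V|U) = H(U,V) - H(U)

H(U,V) = -[(1/8)·log₂(1/8) + (5/16)·log₂(5/16) + (1/8)·log₂(1/8) + (1/8)·log₂(1/8) + (1/16)·log₂(1/16) + (1/16)·log₂(1/16) + (1/16)·log₂(1/16) + (1/8)·log₂(1/8)]
  = 0.3750 + 0.5244 + 0.3750 + 0.3750 + 0.2500 + 0.2500 + 0.2500 + 0.3750
  = 2.7744 bits
Marginal P(U) (row sums):
  P(U=0) = 1/8 + 5/16 + 1/8 = 9/16
  P(U=1) = 1/8 + 1/16 + 1/16 = 1/4
  P(U=2) = 1/16 + 1/8 + 0 = 3/16
H(U) = -[(9/16)·log₂(9/16) + (1/4)·log₂(1/4) + (3/16)·log₂(3/16)]
  = 0.4669 + 0.5000 + 0.4528
  = 1.4197 bits

H(V|U) = 2.7744 - 1.4197 = 1.3547 bits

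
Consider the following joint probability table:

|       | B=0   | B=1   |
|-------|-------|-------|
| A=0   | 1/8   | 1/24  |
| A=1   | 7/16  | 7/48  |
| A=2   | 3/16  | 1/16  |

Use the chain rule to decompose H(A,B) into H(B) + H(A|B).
By the chain rule: H(A,B) = H(B) + H(A|B)

Marginal P(B) (column sums):
  P(B=0) = 1/8 + 7/16 + 3/16 = 3/4
  P(B=1) = 1/24 + 7/48 + 1/16 = 1/4
H(B) = -[(3/4)·log₂(3/4) + (1/4)·log₂(1/4)]
  = 0.3113 + 0.5000
  = 0.8113 bits
H(A|B) = -Σ P(A,B)·log₂ P(A|B), where P(A|B) = P(A,B) / P(B)
  (A=0,B=0): P(A|B) = (1/8)/(3/4) = 1/6;  -(1/8)·log₂(1/6) = 0.3231
  (A=0,B=1): P(A|B) = (1/24)/(1/4) = 1/6;  -(1/24)·log₂(1/6) = 0.1077
  (A=1,B=0): P(A|B) = (7/16)/(3/4) = 7/12;  -(7/16)·log₂(7/12) = 0.3402
  (A=1,B=1): P(A|B) = (7/48)/(1/4) = 7/12;  -(7/48)·log₂(7/12) = 0.1134
  (A=2,B=0): P(A|B) = (3/16)/(3/4) = 1/4;  -(3/16)·log₂(1/4) = 0.3750
  (A=2,B=1): P(A|B) = (1/16)/(1/4) = 1/4;  -(1/16)·log₂(1/4) = 0.1250
H(A|B) = 0.3231 + 0.1077 + 0.3402 + 0.1134 + 0.3750 + 0.1250
  = 1.3844 bits

H(A,B) = H(B) + H(A|B) = 0.8113 + 1.3844 = 2.1957 bits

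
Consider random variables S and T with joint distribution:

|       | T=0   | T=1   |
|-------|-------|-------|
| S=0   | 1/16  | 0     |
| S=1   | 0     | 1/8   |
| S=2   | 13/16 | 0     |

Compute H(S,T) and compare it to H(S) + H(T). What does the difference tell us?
Marginal P(S) (row sums):
  P(S=0) = 1/16 + 0 = 1/16
  P(S=1) = 0 + 1/8 = 1/8
  P(S=2) = 13/16 + 0 = 13/16
Marginal P(T) (column sums):
  P(T=0) = 1/16 + 0 + 13/16 = 7/8
  P(T=1) = 0 + 1/8 + 0 = 1/8

H(S,T) = -[(1/16)·log₂(1/16) + (1/8)·log₂(1/8) + (13/16)·log₂(13/16)]
  = 0.2500 + 0.3750 + 0.2434
  = 0.8684 bits
H(S) = -[(1/16)·log₂(1/16) + (1/8)·log₂(1/8) + (13/16)·log₂(13/16)]
  = 0.2500 + 0.3750 + 0.2434
  = 0.8684 bits
H(T) = -[(7/8)·log₂(7/8) + (1/8)·log₂(1/8)]
  = 0.1686 + 0.3750
  = 0.5436 bits

H(S) + H(T) = 0.8684 + 0.5436 = 1.4120 bits
Difference: H(S) + H(T) - H(S,T) = 1.4120 - 0.8684 = 0.5436 bits = I(S;T)

The difference is the mutual information; it is positive here, so S and T are dependent (knowing one reduces uncertainty about the other by 0.5436 bits).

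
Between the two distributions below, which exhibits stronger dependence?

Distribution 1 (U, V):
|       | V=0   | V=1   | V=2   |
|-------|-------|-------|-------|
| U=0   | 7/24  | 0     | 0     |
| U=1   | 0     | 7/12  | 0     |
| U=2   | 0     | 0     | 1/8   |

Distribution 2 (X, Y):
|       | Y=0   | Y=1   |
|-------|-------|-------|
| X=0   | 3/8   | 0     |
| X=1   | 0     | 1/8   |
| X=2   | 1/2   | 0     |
Distribution 1 (U, V):
Marginal P(U) (row sums):
  P(U=0) = 7/24 + 0 + 0 = 7/24
  P(U=1) = 0 + 7/12 + 0 = 7/12
  P(U=2) = 0 + 0 + 1/8 = 1/8
Marginal P(V) (column sums):
  P(V=0) = 7/24 + 0 + 0 = 7/24
  P(V=1) = 0 + 7/12 + 0 = 7/12
  P(V=2) = 0 + 0 + 1/8 = 1/8

H(U) = -[(7/24)·log₂(7/24) + (7/12)·log₂(7/12) + (1/8)·log₂(1/8)]
  = 0.5185 + 0.4536 + 0.3750
  = 1.3471 bits
H(V) = -[(7/24)·log₂(7/24) + (7/12)·log₂(7/12) + (1/8)·log₂(1/8)]
  = 0.5185 + 0.4536 + 0.3750
  = 1.3471 bits
H(U,V) = -[(7/24)·log₂(7/24) + (7/12)·log₂(7/12) + (1/8)·log₂(1/8)]
  = 0.5185 + 0.4536 + 0.3750
  = 1.3471 bits

I(U;V) = H(U) + H(V) - H(U,V)
  = 1.3471 + 1.3471 - 1.3471
  = 1.3471 bits

Distribution 2 (X, Y):
Marginal P(X) (row sums):
  P(X=0) = 3/8 + 0 = 3/8
  P(X=1) = 0 + 1/8 = 1/8
  P(X=2) = 1/2 + 0 = 1/2
Marginal P(Y) (column sums):
  P(Y=0) = 3/8 + 0 + 1/2 = 7/8
  P(Y=1) = 0 + 1/8 + 0 = 1/8

H(X) = -[(3/8)·log₂(3/8) + (1/8)·log₂(1/8) + (1/2)·log₂(1/2)]
  = 0.5306 + 0.3750 + 0.5000
  = 1.4056 bits
H(Y) = -[(7/8)·log₂(7/8) + (1/8)·log₂(1/8)]
  = 0.1686 + 0.3750
  = 0.5436 bits
H(X,Y) = -[(3/8)·log₂(3/8) + (1/8)·log₂(1/8) + (1/2)·log₂(1/2)]
  = 0.5306 + 0.3750 + 0.5000
  = 1.4056 bits

I(X;Y) = H(X) + H(Y) - H(X,Y)
  = 1.4056 + 0.5436 - 1.4056
  = 0.5436 bits

I(U;V) = 1.3471 bits > I(X;Y) = 0.5436 bits, so (U, V) has the higher mutual information (stronger dependence).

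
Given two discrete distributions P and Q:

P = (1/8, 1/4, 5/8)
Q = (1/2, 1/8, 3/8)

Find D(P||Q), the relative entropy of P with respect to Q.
D(P||Q) = Σ P(i) log₂(P(i)/Q(i))
  i=0: (1/8) × log₂((1/8)/(1/2)) = (1/8) × log₂(1/4) = -0.2500
  i=1: (1/4) × log₂((1/4)/(1/8)) = (1/4) × log₂(2) = 0.2500
  i=2: (5/8) × log₂((5/8)/(3/8)) = (5/8) × log₂(5/3) = 0.4606
D(P||Q) = -0.2500 + 0.2500 + 0.4606
  = 0.4606 bits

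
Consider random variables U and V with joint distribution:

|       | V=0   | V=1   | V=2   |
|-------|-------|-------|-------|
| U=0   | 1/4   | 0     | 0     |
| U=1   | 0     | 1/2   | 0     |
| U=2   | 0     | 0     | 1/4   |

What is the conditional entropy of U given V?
Marginal P(V) (column sums):
  P(V=0) = 1/4 + 0 + 0 = 1/4
  P(V=1) = 0 + 1/2 + 0 = 1/2
  P(V=2) = 0 + 0 + 1/4 = 1/4

H(U|V) = -Σ P(U,V)·log₂ P(U|V), where P(U|V) = P(U,V) / P(V)
  (cells with P(U,V) = 0 contribute 0)
  (U=0,V=0): P(U|V) = (1/4)/(1/4) = 1;  -(1/4)·log₂(1) = 0.0000
  (U=1,V=1): P(U|V) = (1/2)/(1/2) = 1;  -(1/2)·log₂(1) = 0.0000
  (U=2,V=2): P(U|V) = (1/4)/(1/4) = 1;  -(1/4)·log₂(1) = 0.0000
H(U|V) = 0.0000 + 0.0000 + 0.0000
  = 0.0000 bits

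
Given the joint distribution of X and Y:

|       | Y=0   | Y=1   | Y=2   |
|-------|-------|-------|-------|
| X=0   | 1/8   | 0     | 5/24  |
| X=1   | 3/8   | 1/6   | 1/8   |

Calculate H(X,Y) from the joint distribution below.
H(X,Y) = -Σ P(X,Y) log₂ P(X,Y), summed over the non-zero cells:
H(X,Y) = -[(1/8)·log₂(1/8) + (5/24)·log₂(5/24) + (3/8)·log₂(3/8) + (1/6)·log₂(1/6) + (1/8)·log₂(1/8)]
  = 0.3750 + 0.4715 + 0.5306 + 0.4308 + 0.3750
  = 2.1829 bits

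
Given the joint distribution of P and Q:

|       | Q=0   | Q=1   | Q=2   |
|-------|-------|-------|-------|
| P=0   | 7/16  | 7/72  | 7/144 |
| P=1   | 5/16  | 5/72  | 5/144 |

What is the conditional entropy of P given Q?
Marginal P(Q) (column sums):
  P(Q=0) = 7/16 + 5/16 = 3/4
  P(Q=1) = 7/72 + 5/72 = 1/6
  P(Q=2) = 7/144 + 5/144 = 1/12

H(P|Q) = -Σ P(P,Q)·log₂ P(P|Q), where P(P|Q) = P(P,Q) / P(Q)
  (P=0,Q=0): P(P|Q) = (7/16)/(3/4) = 7/12;  -(7/16)·log₂(7/12) = 0.3402
  (P=0,Q=1): P(P|Q) = (7/72)/(1/6) = 7/12;  -(7/72)·log₂(7/12) = 0.0756
  (P=0,Q=2): P(P|Q) = (7/144)/(1/12) = 7/12;  -(7/144)·log₂(7/12) = 0.0378
  (P=1,Q=0): P(P|Q) = (5/16)/(3/4) = 5/12;  -(5/16)·log₂(5/12) = 0.3947
  (P=1,Q=1): P(P|Q) = (5/72)/(1/6) = 5/12;  -(5/72)·log₂(5/12) = 0.0877
  (P=1,Q=2): P(P|Q) = (5/144)/(1/12) = 5/12;  -(5/144)·log₂(5/12) = 0.0439
H(P|Q) = 0.3402 + 0.0756 + 0.0378 + 0.3947 + 0.0877 + 0.0439
  = 0.9799 bits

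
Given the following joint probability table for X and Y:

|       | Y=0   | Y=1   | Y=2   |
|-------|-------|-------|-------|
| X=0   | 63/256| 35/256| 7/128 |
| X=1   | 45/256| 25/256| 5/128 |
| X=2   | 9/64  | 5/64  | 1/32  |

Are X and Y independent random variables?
Marginal P(X) (row sums):
  P(X=0) = 63/256 + 35/256 + 7/128 = 7/16
  P(X=1) = 45/256 + 25/256 + 5/128 = 5/16
  P(X=2) = 9/64 + 5/64 + 1/32 = 1/4
Marginal P(Y) (column sums):
  P(Y=0) = 63/256 + 45/256 + 9/64 = 9/16
  P(Y=1) = 35/256 + 25/256 + 5/64 = 5/16
  P(Y=2) = 7/128 + 5/128 + 1/32 = 1/8

X and Y are independent iff P(X=i,Y=j) = P(X=i)·P(Y=j) for every cell.
  P(X=0)·P(Y=0) = 7/16 × 9/16 = 63/256 = P(X=0,Y=0) ✓
  P(X=0)·P(Y=1) = 7/16 × 5/16 = 35/256 = P(X=0,Y=1) ✓
  P(X=0)·P(Y=2) = 7/16 × 1/8 = 7/128 = P(X=0,Y=2) ✓
  P(X=1)·P(Y=0) = 5/16 × 9/16 = 45/256 = P(X=1,Y=0) ✓
  P(X=1)·P(Y=1) = 5/16 × 5/16 = 25/256 = P(X=1,Y=1) ✓
  P(X=1)·P(Y=2) = 5/16 × 1/8 = 5/128 = P(X=1,Y=2) ✓
  P(X=2)·P(Y=0) = 1/4 × 9/16 = 9/64 = P(X=2,Y=0) ✓
  P(X=2)·P(Y=1) = 1/4 × 5/16 = 5/64 = P(X=2,Y=1) ✓
  P(X=2)·P(Y=2) = 1/4 × 1/8 = 1/32 = P(X=2,Y=2) ✓

Yes, X and Y are independent: every cell factors, so I(X;Y) = 0 bits.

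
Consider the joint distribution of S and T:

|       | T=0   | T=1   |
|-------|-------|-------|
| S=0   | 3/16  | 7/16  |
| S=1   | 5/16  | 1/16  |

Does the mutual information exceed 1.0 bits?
Marginal P(S) (row sums):
  P(S=0) = 3/16 + 7/16 = 5/8
  P(S=1) = 5/16 + 1/16 = 3/8
Marginal P(T) (column sums):
  P(T=0) = 3/16 + 5/16 = 1/2
  P(T=1) = 7/16 + 1/16 = 1/2

H(S) = -[(5/8)·log₂(5/8) + (3/8)·log₂(3/8)]
  = 0.4238 + 0.5306
  = 0.9544 bits
H(T) = -[(1/2)·log₂(1/2) + (1/2)·log₂(1/2)]
  = 0.5000 + 0.5000
  = 1.0000 bits
H(S,T) = -[(3/16)·log₂(3/16) + (7/16)·log₂(7/16) + (5/16)·log₂(5/16) + (1/16)·log₂(1/16)]
  = 0.4528 + 0.5218 + 0.5244 + 0.2500
  = 1.7490 bits

I(S;T) = H(S) + H(T) - H(S,T)
  = 0.9544 + 1.0000 - 1.7490
  = 0.2054 bits

No. I(S;T) = 0.2054 bits, which is ≤ 1.0 bits.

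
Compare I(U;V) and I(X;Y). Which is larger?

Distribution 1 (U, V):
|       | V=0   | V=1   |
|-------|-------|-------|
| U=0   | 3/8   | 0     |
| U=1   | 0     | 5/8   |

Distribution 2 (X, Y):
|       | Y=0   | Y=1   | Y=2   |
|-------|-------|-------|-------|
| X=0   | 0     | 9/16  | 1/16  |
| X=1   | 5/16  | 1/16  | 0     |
Distribution 1 (U, V):
Marginal P(U) (row sums):
  P(U=0) = 3/8 + 0 = 3/8
  P(U=1) = 0 + 5/8 = 5/8
Marginal P(V) (column sums):
  P(V=0) = 3/8 + 0 = 3/8
  P(V=1) = 0 + 5/8 = 5/8

H(U) = -[(3/8)·log₂(3/8) + (5/8)·log₂(5/8)]
  = 0.5306 + 0.4238
  = 0.9544 bits
H(V) = -[(3/8)·log₂(3/8) + (5/8)·log₂(5/8)]
  = 0.5306 + 0.4238
  = 0.9544 bits
H(U,V) = -[(3/8)·log₂(3/8) + (5/8)·log₂(5/8)]
  = 0.5306 + 0.4238
  = 0.9544 bits

I(U;V) = H(U) + H(V) - H(U,V)
  = 0.9544 + 0.9544 - 0.9544
  = 0.9544 bits

Distribution 2 (X, Y):
Marginal P(X) (row sums):
  P(X=0) = 0 + 9/16 + 1/16 = 5/8
  P(X=1) = 5/16 + 1/16 + 0 = 3/8
Marginal P(Y) (column sums):
  P(Y=0) = 0 + 5/16 = 5/16
  P(Y=1) = 9/16 + 1/16 = 5/8
  P(Y=2) = 1/16 + 0 = 1/16

H(X) = -[(5/8)·log₂(5/8) + (3/8)·log₂(3/8)]
  = 0.4238 + 0.5306
  = 0.9544 bits
H(Y) = -[(5/16)·log₂(5/16) + (5/8)·log₂(5/8) + (1/16)·log₂(1/16)]
  = 0.5244 + 0.4238 + 0.2500
  = 1.1982 bits
H(X,Y) = -[(9/16)·log₂(9/16) + (1/16)·log₂(1/16) + (5/16)·log₂(5/16) + (1/16)·log₂(1/16)]
  = 0.4669 + 0.2500 + 0.5244 + 0.2500
  = 1.4913 bits

I(X;Y) = H(X) + H(Y) - H(X,Y)
  = 0.9544 + 1.1982 - 1.4913
  = 0.6613 bits

I(U;V) = 0.9544 bits > I(X;Y) = 0.6613 bits, so (U, V) has the higher mutual information (stronger dependence).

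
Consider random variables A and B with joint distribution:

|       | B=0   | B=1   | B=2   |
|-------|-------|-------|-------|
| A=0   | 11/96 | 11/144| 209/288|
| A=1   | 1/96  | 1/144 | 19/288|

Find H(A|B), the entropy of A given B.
Marginal P(B) (column sums):
  P(B=0) = 11/96 + 1/96 = 1/8
  P(B=1) = 11/144 + 1/144 = 1/12
  P(B=2) = 209/288 + 19/288 = 19/24

H(A|B) = -Σ P(A,B)·log₂ P(A|B), where P(A|B) = P(A,B) / P(B)
  (A=0,B=0): P(A|B) = (11/96)/(1/8) = 11/12;  -(11/96)·log₂(11/12) = 0.0144
  (A=0,B=1): P(A|B) = (11/144)/(1/12) = 11/12;  -(11/144)·log₂(11/12) = 0.0096
  (A=0,B=2): P(A|B) = (209/288)/(19/24) = 11/12;  -(209/288)·log₂(11/12) = 0.0911
  (A=1,B=0): P(A|B) = (1/96)/(1/8) = 1/12;  -(1/96)·log₂(1/12) = 0.0373
  (A=1,B=1): P(A|B) = (1/144)/(1/12) = 1/12;  -(1/144)·log₂(1/12) = 0.0249
  (A=1,B=2): P(A|B) = (19/288)/(19/24) = 1/12;  -(19/288)·log₂(1/12) = 0.2365
H(A|B) = 0.0144 + 0.0096 + 0.0911 + 0.0373 + 0.0249 + 0.2365
  = 0.4138 bits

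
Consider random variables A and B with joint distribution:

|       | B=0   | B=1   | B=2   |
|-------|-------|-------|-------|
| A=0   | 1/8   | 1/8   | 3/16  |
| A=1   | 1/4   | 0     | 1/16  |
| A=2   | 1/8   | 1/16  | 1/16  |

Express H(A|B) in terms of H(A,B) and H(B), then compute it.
H(A|B) = H(A,B) - H(B)

Marginal P(B) (column sums):
  P(B=0) = 1/8 + 1/4 + 1/8 = 1/2
  P(B=1) = 1/8 + 0 + 1/16 = 3/16
  P(B=2) = 3/16 + 1/16 + 1/16 = 5/16

H(A,B) = -[(1/8)·log₂(1/8) + (1/8)·log₂(1/8) + (3/16)·log₂(3/16) + (1/4)·log₂(1/4) + (1/16)·log₂(1/16) + (1/8)·log₂(1/8) + (1/16)·log₂(1/16) + (1/16)·log₂(1/16)]
  = 0.3750 + 0.3750 + 0.4528 + 0.5000 + 0.2500 + 0.3750 + 0.2500 + 0.2500
  = 2.8278 bits
H(B) = -[(1/2)·log₂(1/2) + (3/16)·log₂(3/16) + (5/16)·log₂(5/16)]
  = 0.5000 + 0.4528 + 0.5244
  = 1.4772 bits

H(A|B) = 2.8278 - 1.4772 = 1.3506 bits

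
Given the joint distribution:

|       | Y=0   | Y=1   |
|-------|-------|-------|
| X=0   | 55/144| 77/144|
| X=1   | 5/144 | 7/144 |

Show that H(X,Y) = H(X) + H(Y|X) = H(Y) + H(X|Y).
Marginal P(X) (row sums):
  P(X=0) = 55/144 + 77/144 = 11/12
  P(X=1) = 5/144 + 7/144 = 1/12
Marginal P(Y) (column sums):
  P(Y=0) = 55/144 + 5/144 = 5/12
  P(Y=1) = 77/144 + 7/144 = 7/12

Decomposition 1: H(X) + H(Y|X)
H(X) = -[(11/12)·log₂(11/12) + (1/12)·log₂(1/12)]
  = 0.1151 + 0.2987
  = 0.4138 bits
H(Y|X) = -Σ P(X,Y)·log₂ P(Y|X), where P(Y|X) = P(X,Y) / P(X)
  (X=0,Y=0): P(Y|X) = (55/144)/(11/12) = 5/12;  -(55/144)·log₂(5/12) = 0.4824
  (X=0,Y=1): P(Y|X) = (77/144)/(11/12) = 7/12;  -(77/144)·log₂(7/12) = 0.4158
  (X=1,Y=0): P(Y|X) = (5/144)/(1/12) = 5/12;  -(5/144)·log₂(5/12) = 0.0439
  (X=1,Y=1): P(Y|X) = (7/144)/(1/12) = 7/12;  -(7/144)·log₂(7/12) = 0.0378
H(Y|X) = 0.4824 + 0.4158 + 0.0439 + 0.0378
  = 0.9799 bits
H(X) + H(Y|X) = 0.4138 + 0.9799 = 1.3937 bits

Decomposition 2: H(Y) + H(X|Y)
H(Y) = -[(5/12)·log₂(5/12) + (7/12)·log₂(7/12)]
  = 0.5263 + 0.4536
  = 0.9799 bits
H(X|Y) = -Σ P(X,Y)·log₂ P(X|Y), where P(X|Y) = P(X,Y) / P(Y)
  (X=0,Y=0): P(X|Y) = (55/144)/(5/12) = 11/12;  -(55/144)·log₂(11/12) = 0.0479
  (X=0,Y=1): P(X|Y) = (77/144)/(7/12) = 11/12;  -(77/144)·log₂(11/12) = 0.0671
  (X=1,Y=0): P(X|Y) = (5/144)/(5/12) = 1/12;  -(5/144)·log₂(1/12) = 0.1245
  (X=1,Y=1): P(X|Y) = (7/144)/(7/12) = 1/12;  -(7/144)·log₂(1/12) = 0.1743
H(X|Y) = 0.0479 + 0.0671 + 0.1245 + 0.1743
  = 0.4138 bits
H(Y) + H(X|Y) = 0.9799 + 0.4138 = 1.3937 bits

Direct computation of the joint entropy:
H(X,Y) = -[(55/144)·log₂(55/144) + (77/144)·log₂(77/144) + (5/144)·log₂(5/144) + (7/144)·log₂(7/144)]
  = 0.5304 + 0.4829 + 0.1683 + 0.2121
  = 1.3937 bits

All three agree: H(X,Y) = 1.3937 bits ✓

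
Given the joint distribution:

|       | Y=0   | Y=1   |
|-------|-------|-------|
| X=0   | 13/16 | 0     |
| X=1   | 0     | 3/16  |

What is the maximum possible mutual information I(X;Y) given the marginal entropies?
The upper bound on mutual information is I(X;Y) ≤ min(H(X), H(Y)).

Marginal P(X) (row sums):
  P(X=0) = 13/16 + 0 = 13/16
  P(X=1) = 0 + 3/16 = 3/16
Marginal P(Y) (column sums):
  P(Y=0) = 13/16 + 0 = 13/16
  P(Y=1) = 0 + 3/16 = 3/16

H(X) = -[(13/16)·log₂(13/16) + (3/16)·log₂(3/16)]
  = 0.2434 + 0.4528
  = 0.6962 bits
H(Y) = -[(13/16)·log₂(13/16) + (3/16)·log₂(3/16)]
  = 0.2434 + 0.4528
  = 0.6962 bits

Maximum possible I(X;Y) = min(0.6962, 0.6962) = 0.6962 bits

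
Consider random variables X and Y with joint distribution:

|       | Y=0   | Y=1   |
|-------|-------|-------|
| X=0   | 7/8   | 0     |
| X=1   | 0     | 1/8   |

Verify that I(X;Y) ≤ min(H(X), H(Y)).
Marginal P(X) (row sums):
  P(X=0) = 7/8 + 0 = 7/8
  P(X=1) = 0 + 1/8 = 1/8
Marginal P(Y) (column sums):
  P(Y=0) = 7/8 + 0 = 7/8
  P(Y=1) = 0 + 1/8 = 1/8

H(X) = -[(7/8)·log₂(7/8) + (1/8)·log₂(1/8)]
  = 0.1686 + 0.3750
  = 0.5436 bits
H(Y) = -[(7/8)·log₂(7/8) + (1/8)·log₂(1/8)]
  = 0.1686 + 0.3750
  = 0.5436 bits
H(X,Y) = -[(7/8)·log₂(7/8) + (1/8)·log₂(1/8)]
  = 0.1686 + 0.3750
  = 0.5436 bits

I(X;Y) = H(X) + H(Y) - H(X,Y)
  = 0.5436 + 0.5436 - 0.5436
  = 0.5436 bits

min(H(X), H(Y)) = min(0.5436, 0.5436) = 0.5436 bits
Since 0.5436 ≤ 0.5436, the bound is satisfied ✓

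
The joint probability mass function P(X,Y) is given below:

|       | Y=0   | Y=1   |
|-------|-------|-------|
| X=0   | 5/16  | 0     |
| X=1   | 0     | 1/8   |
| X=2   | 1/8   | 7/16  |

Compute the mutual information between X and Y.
Marginal P(X) (row sums):
  P(X=0) = 5/16 + 0 = 5/16
  P(X=1) = 0 + 1/8 = 1/8
  P(X=2) = 1/8 + 7/16 = 9/16
Marginal P(Y) (column sums):
  P(Y=0) = 5/16 + 0 + 1/8 = 7/16
  P(Y=1) = 0 + 1/8 + 7/16 = 9/16

H(X) = -[(5/16)·log₂(5/16) + (1/8)·log₂(1/8) + (9/16)·log₂(9/16)]
  = 0.5244 + 0.3750 + 0.4669
  = 1.3663 bits
H(Y) = -[(7/16)·log₂(7/16) + (9/16)·log₂(9/16)]
  = 0.5218 + 0.4669
  = 0.9887 bits
H(X,Y) = -[(5/16)·log₂(5/16) + (1/8)·log₂(1/8) + (1/8)·log₂(1/8) + (7/16)·log₂(7/16)]
  = 0.5244 + 0.3750 + 0.3750 + 0.5218
  = 1.7962 bits

I(X;Y) = H(X) + H(Y) - H(X,Y)
  = 1.3663 + 0.9887 - 1.7962
  = 0.5588 bits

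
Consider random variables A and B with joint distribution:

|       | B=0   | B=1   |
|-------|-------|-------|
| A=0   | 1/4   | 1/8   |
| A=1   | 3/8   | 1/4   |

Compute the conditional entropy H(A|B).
Marginal P(B) (column sums):
  P(B=0) = 1/4 + 3/8 = 5/8
  P(B=1) = 1/8 + 1/4 = 3/8

H(A|B) = -Σ P(A,B)·log₂ P(A|B), where P(A|B) = P(A,B) / P(B)
  (A=0,B=0): P(A|B) = (1/4)/(5/8) = 2/5;  -(1/4)·log₂(2/5) = 0.3305
  (A=0,B=1): P(A|B) = (1/8)/(3/8) = 1/3;  -(1/8)·log₂(1/3) = 0.1981
  (A=1,B=0): P(A|B) = (3/8)/(5/8) = 3/5;  -(3/8)·log₂(3/5) = 0.2764
  (A=1,B=1): P(A|B) = (1/4)/(3/8) = 2/3;  -(1/4)·log₂(2/3) = 0.1462
H(A|B) = 0.3305 + 0.1981 + 0.2764 + 0.1462
  = 0.9512 bits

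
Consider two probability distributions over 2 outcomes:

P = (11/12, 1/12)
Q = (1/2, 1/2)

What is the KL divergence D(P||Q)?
D(P||Q) = Σ P(i) log₂(P(i)/Q(i))
  i=0: (11/12) × log₂((11/12)/(1/2)) = (11/12) × log₂(11/6) = 0.8016
  i=1: (1/12) × log₂((1/12)/(1/2)) = (1/12) × log₂(1/6) = -0.2154
D(P||Q) = 0.8016 - 0.2154
  = 0.5862 bits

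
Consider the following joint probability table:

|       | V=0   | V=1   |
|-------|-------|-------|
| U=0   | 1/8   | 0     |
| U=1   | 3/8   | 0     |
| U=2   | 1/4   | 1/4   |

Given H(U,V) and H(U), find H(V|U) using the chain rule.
From the chain rule: H(U,V) = H(U) + H(V|U)
Therefore: H(V|U) = H(U,V) - H(U)

H(U,V) = -[(1/8)·log₂(1/8) + (3/8)·log₂(3/8) + (1/4)·log₂(1/4) + (1/4)·log₂(1/4)]
  = 0.3750 + 0.5306 + 0.5000 + 0.5000
  = 1.9056 bits
Marginal P(U) (row sums):
  P(U=0) = 1/8 + 0 = 1/8
  P(U=1) = 3/8 + 0 = 3/8
  P(U=2) = 1/4 + 1/4 = 1/2
H(U) = -[(1/8)·log₂(1/8) + (3/8)·log₂(3/8) + (1/2)·log₂(1/2)]
  = 0.3750 + 0.5306 + 0.5000
  = 1.4056 bits

H(V|U) = 1.9056 - 1.4056 = 0.5000 bits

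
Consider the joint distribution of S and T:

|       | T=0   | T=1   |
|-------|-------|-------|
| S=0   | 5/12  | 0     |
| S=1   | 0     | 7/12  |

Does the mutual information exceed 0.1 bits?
Marginal P(S) (row sums):
  P(S=0) = 5/12 + 0 = 5/12
  P(S=1) = 0 + 7/12 = 7/12
Marginal P(T) (column sums):
  P(T=0) = 5/12 + 0 = 5/12
  P(T=1) = 0 + 7/12 = 7/12

H(S) = -[(5/12)·log₂(5/12) + (7/12)·log₂(7/12)]
  = 0.5263 + 0.4536
  = 0.9799 bits
H(T) = -[(5/12)·log₂(5/12) + (7/12)·log₂(7/12)]
  = 0.5263 + 0.4536
  = 0.9799 bits
H(S,T) = -[(5/12)·log₂(5/12) + (7/12)·log₂(7/12)]
  = 0.5263 + 0.4536
  = 0.9799 bits

I(S;T) = H(S) + H(T) - H(S,T)
  = 0.9799 + 0.9799 - 0.9799
  = 0.9799 bits

Yes. I(S;T) = 0.9799 bits, which is > 0.1 bits.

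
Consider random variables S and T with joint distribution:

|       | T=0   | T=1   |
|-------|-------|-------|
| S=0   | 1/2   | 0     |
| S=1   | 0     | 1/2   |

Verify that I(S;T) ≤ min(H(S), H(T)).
Marginal P(S) (row sums):
  P(S=0) = 1/2 + 0 = 1/2
  P(S=1) = 0 + 1/2 = 1/2
Marginal P(T) (column sums):
  P(T=0) = 1/2 + 0 = 1/2
  P(T=1) = 0 + 1/2 = 1/2

H(S) = -[(1/2)·log₂(1/2) + (1/2)·log₂(1/2)]
  = 0.5000 + 0.5000
  = 1.0000 bits
H(T) = -[(1/2)·log₂(1/2) + (1/2)·log₂(1/2)]
  = 0.5000 + 0.5000
  = 1.0000 bits
H(S,T) = -[(1/2)·log₂(1/2) + (1/2)·log₂(1/2)]
  = 0.5000 + 0.5000
  = 1.0000 bits

I(S;T) = H(S) + H(T) - H(S,T)
  = 1.0000 + 1.0000 - 1.0000
  = 1.0000 bits

min(H(S), H(T)) = min(1.0000, 1.0000) = 1.0000 bits
Since 1.0000 ≤ 1.0000, the bound is satisfied ✓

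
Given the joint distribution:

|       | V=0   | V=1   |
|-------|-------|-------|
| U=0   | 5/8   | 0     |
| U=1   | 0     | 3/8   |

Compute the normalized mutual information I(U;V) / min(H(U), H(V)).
Marginal P(U) (row sums):
  P(U=0) = 5/8 + 0 = 5/8
  P(U=1) = 0 + 3/8 = 3/8
Marginal P(V) (column sums):
  P(V=0) = 5/8 + 0 = 5/8
  P(V=1) = 0 + 3/8 = 3/8

H(U) = -[(5/8)·log₂(5/8) + (3/8)·log₂(3/8)]
  = 0.4238 + 0.5306
  = 0.9544 bits
H(V) = -[(5/8)·log₂(5/8) + (3/8)·log₂(3/8)]
  = 0.4238 + 0.5306
  = 0.9544 bits
H(U,V) = -[(5/8)·log₂(5/8) + (3/8)·log₂(3/8)]
  = 0.4238 + 0.5306
  = 0.9544 bits

I(U;V) = H(U) + H(V) - H(U,V)
  = 0.9544 + 0.9544 - 0.9544
  = 0.9544 bits

min(H(U), H(V)) = min(0.9544, 0.9544) = 0.9544 bits
Normalized MI = 0.9544 / 0.9544 = 1.0000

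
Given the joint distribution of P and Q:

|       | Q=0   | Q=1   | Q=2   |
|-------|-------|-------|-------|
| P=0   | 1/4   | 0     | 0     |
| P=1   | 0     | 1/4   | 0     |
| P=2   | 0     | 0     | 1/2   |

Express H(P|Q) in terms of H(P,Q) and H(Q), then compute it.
H(P|Q) = H(P,Q) - H(Q)

Marginal P(Q) (column sums):
  P(Q=0) = 1/4 + 0 + 0 = 1/4
  P(Q=1) = 0 + 1/4 + 0 = 1/4
  P(Q=2) = 0 + 0 + 1/2 = 1/2

H(P,Q) = -[(1/4)·log₂(1/4) + (1/4)·log₂(1/4) + (1/2)·log₂(1/2)]
  = 0.5000 + 0.5000 + 0.5000
  = 1.5000 bits
H(Q) = -[(1/4)·log₂(1/4) + (1/4)·log₂(1/4) + (1/2)·log₂(1/2)]
  = 0.5000 + 0.5000 + 0.5000
  = 1.5000 bits

H(P|Q) = 1.5000 - 1.5000 = 0.0000 bits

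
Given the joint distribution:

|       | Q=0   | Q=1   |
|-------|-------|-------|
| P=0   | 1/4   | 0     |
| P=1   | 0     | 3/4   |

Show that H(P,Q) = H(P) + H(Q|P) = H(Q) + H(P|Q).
Marginal P(P) (row sums):
  P(P=0) = 1/4 + 0 = 1/4
  P(P=1) = 0 + 3/4 = 3/4
Marginal P(Q) (column sums):
  P(Q=0) = 1/4 + 0 = 1/4
  P(Q=1) = 0 + 3/4 = 3/4

Decomposition 1: H(P) + H(Q|P)
H(P) = -[(1/4)·log₂(1/4) + (3/4)·log₂(3/4)]
  = 0.5000 + 0.3113
  = 0.8113 bits
H(Q|P) = -Σ P(P,Q)·log₂ P(Q|P), where P(Q|P) = P(P,Q) / P(P)
  (cells with P(P,Q) = 0 contribute 0)
  (P=0,Q=0): P(Q|P) = (1/4)/(1/4) = 1;  -(1/4)·log₂(1) = 0.0000
  (P=1,Q=1): P(Q|P) = (3/4)/(3/4) = 1;  -(3/4)·log₂(1) = 0.0000
H(Q|P) = 0.0000 + 0.0000
  = 0.0000 bits
H(P) + H(Q|P) = 0.8113 + 0.0000 = 0.8113 bits

Decomposition 2: H(Q) + H(P|Q)
H(Q) = -[(1/4)·log₂(1/4) + (3/4)·log₂(3/4)]
  = 0.5000 + 0.3113
  = 0.8113 bits
H(P|Q) = -Σ P(P,Q)·log₂ P(P|Q), where P(P|Q) = P(P,Q) / P(Q)
  (cells with P(P,Q) = 0 contribute 0)
  (P=0,Q=0): P(P|Q) = (1/4)/(1/4) = 1;  -(1/4)·log₂(1) = 0.0000
  (P=1,Q=1): P(P|Q) = (3/4)/(3/4) = 1;  -(3/4)·log₂(1) = 0.0000
H(P|Q) = 0.0000 + 0.0000
  = 0.0000 bits
H(Q) + H(P|Q) = 0.8113 + 0.0000 = 0.8113 bits

Direct computation of the joint entropy:
H(P,Q) = -[(1/4)·log₂(1/4) + (3/4)·log₂(3/4)]
  = 0.5000 + 0.3113
  = 0.8113 bits

All three agree: H(P,Q) = 0.8113 bits ✓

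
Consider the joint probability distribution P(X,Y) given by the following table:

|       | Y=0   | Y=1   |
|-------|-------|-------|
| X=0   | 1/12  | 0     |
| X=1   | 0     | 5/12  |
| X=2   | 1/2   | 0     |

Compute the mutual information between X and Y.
Marginal P(X) (row sums):
  P(X=0) = 1/12 + 0 = 1/12
  P(X=1) = 0 + 5/12 = 5/12
  P(X=2) = 1/2 + 0 = 1/2
Marginal P(Y) (column sums):
  P(Y=0) = 1/12 + 0 + 1/2 = 7/12
  P(Y=1) = 0 + 5/12 + 0 = 5/12

H(X) = -[(1/12)·log₂(1/12) + (5/12)·log₂(5/12) + (1/2)·log₂(1/2)]
  = 0.2987 + 0.5263 + 0.5000
  = 1.3250 bits
H(Y) = -[(7/12)·log₂(7/12) + (5/12)·log₂(5/12)]
  = 0.4536 + 0.5263
  = 0.9799 bits
H(X,Y) = -[(1/12)·log₂(1/12) + (5/12)·log₂(5/12) + (1/2)·log₂(1/2)]
  = 0.2987 + 0.5263 + 0.5000
  = 1.3250 bits

I(X;Y) = H(X) + H(Y) - H(X,Y)
  = 1.3250 + 0.9799 - 1.3250
  = 0.9799 bits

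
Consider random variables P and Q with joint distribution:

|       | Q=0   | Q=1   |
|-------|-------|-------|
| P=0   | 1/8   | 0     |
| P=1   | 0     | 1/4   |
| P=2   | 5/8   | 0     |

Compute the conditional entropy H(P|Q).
Marginal P(Q) (column sums):
  P(Q=0) = 1/8 + 0 + 5/8 = 3/4
  P(Q=1) = 0 + 1/4 + 0 = 1/4

H(P|Q) = -Σ P(P,Q)·log₂ P(P|Q), where P(P|Q) = P(P,Q) / P(Q)
  (cells with P(P,Q) = 0 contribute 0)
  (P=0,Q=0): P(P|Q) = (1/8)/(3/4) = 1/6;  -(1/8)·log₂(1/6) = 0.3231
  (P=1,Q=1): P(P|Q) = (1/4)/(1/4) = 1;  -(1/4)·log₂(1) = 0.0000
  (P=2,Q=0): P(P|Q) = (5/8)/(3/4) = 5/6;  -(5/8)·log₂(5/6) = 0.1644
H(P|Q) = 0.3231 + 0.0000 + 0.1644
  = 0.4875 bits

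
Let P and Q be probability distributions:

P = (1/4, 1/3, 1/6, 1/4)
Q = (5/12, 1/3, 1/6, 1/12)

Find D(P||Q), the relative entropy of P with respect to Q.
D(P||Q) = Σ P(i) log₂(P(i)/Q(i))
  i=0: (1/4) × log₂((1/4)/(5/12)) = (1/4) × log₂(3/5) = -0.1842
  i=1: (1/3) × log₂((1/3)/(1/3)) = (1/3) × log₂(1) = 0.0000
  i=2: (1/6) × log₂((1/6)/(1/6)) = (1/6) × log₂(1) = 0.0000
  i=3: (1/4) × log₂((1/4)/(1/12)) = (1/4) × log₂(3) = 0.3962
D(P||Q) = -0.1842 + 0.0000 + 0.0000 + 0.3962
  = 0.2120 bits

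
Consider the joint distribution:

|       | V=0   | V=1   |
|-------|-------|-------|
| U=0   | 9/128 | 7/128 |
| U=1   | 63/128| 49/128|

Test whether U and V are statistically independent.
Marginal P(U) (row sums):
  P(U=0) = 9/128 + 7/128 = 1/8
  P(U=1) = 63/128 + 49/128 = 7/8
Marginal P(V) (column sums):
  P(V=0) = 9/128 + 63/128 = 9/16
  P(V=1) = 7/128 + 49/128 = 7/16

U and V are independent iff P(U=i,V=j) = P(U=i)·P(V=j) for every cell.
  P(U=0)·P(V=0) = 1/8 × 9/16 = 9/128 = P(U=0,V=0) ✓
  P(U=0)·P(V=1) = 1/8 × 7/16 = 7/128 = P(U=0,V=1) ✓
  P(U=1)·P(V=0) = 7/8 × 9/16 = 63/128 = P(U=1,V=0) ✓
  P(U=1)·P(V=1) = 7/8 × 7/16 = 49/128 = P(U=1,V=1) ✓

Yes, U and V are independent: every cell factors, so I(U;V) = 0 bits.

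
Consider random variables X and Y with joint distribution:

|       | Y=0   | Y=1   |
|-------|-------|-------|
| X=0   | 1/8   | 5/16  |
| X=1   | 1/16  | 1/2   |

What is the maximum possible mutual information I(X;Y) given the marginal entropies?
The upper bound on mutual information is I(X;Y) ≤ min(H(X), H(Y)).

Marginal P(X) (row sums):
  P(X=0) = 1/8 + 5/16 = 7/16
  P(X=1) = 1/16 + 1/2 = 9/16
Marginal P(Y) (column sums):
  P(Y=0) = 1/8 + 1/16 = 3/16
  P(Y=1) = 5/16 + 1/2 = 13/16

H(X) = -[(7/16)·log₂(7/16) + (9/16)·log₂(9/16)]
  = 0.5218 + 0.4669
  = 0.9887 bits
H(Y) = -[(3/16)·log₂(3/16) + (13/16)·log₂(13/16)]
  = 0.4528 + 0.2434
  = 0.6962 bits

Maximum possible I(X;Y) = min(0.9887, 0.6962) = 0.6962 bits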